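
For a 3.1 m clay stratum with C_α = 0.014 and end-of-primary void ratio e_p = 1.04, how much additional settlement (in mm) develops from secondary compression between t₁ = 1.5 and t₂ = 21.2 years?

S_s ≈ 24.5 mm

Secondary compression: S_s = C_α·H/(1+e_p)·log₁₀(t₂/t₁)
S_s = 0.014×3.1/(1+1.04)×log₁₀(21.2/1.5)
    = 0.02127 × 1.15 = 0.02447 m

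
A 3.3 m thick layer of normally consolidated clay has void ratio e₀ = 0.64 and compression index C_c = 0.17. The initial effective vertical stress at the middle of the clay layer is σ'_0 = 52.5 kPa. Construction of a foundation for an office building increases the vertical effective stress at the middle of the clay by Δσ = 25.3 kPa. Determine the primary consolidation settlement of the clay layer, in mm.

Final effective stress: σ'_f = σ'_0 + Δσ = 52.5 + 25.3 = 77.8 kPa.
Normally consolidated clay, so the full stress increment lies on the virgin compression line:
S_c = C_c·H/(1+e₀)·log₁₀(σ'_f/σ'_0) = 0.17×3.3/(1+0.64)×log₁₀(77.8/52.5)
    = 0.34207 × 0.17082 = 0.05843 m

S_c ≈ 58.4 mm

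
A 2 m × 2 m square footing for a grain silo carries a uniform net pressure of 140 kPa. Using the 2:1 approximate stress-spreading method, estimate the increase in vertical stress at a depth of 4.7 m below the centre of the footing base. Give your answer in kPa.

By the 2:1 method the load spreads at 1 horizontal : 2 vertical, so at depth z the loaded area has grown by z in each plan dimension:
Δσ = qBL/((B+z)(L+z)) = 140×2×2/((2+4.7)(2+4.7)) = 12.475 kPa

Δσ_z ≈ 12.5 kPa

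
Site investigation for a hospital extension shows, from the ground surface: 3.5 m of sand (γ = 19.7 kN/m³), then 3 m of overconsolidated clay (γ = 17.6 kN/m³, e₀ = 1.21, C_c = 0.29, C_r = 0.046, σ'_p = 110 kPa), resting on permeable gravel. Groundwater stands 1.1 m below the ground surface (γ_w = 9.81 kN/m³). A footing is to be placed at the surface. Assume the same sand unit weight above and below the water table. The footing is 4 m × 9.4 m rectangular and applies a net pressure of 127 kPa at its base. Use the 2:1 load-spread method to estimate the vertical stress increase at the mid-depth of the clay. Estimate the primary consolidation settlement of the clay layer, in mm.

S_c ≈ 13.5 mm

Mid-depth of clay below the ground surface: z = 3.5 + 3/2 = 5 m.
Total vertical stress at mid-clay: σ_v = 19.7×3.5 + 17.6×1.5 = 95.35 kPa.
Pore pressure: u = 9.81×(5 − 1.1) = 38.259 kPa.
Initial effective stress: σ'_0 = σ_v − u = 95.35 − 38.259 = 57.091 kPa.
Stress increase at mid-clay by the 2:1 spreading method:
Δσ = qBL/((B+z)(L+z)) = 127×4×9.4/((4+5)(9.4+5)) = 36.846 kPa
Final effective stress: σ'_f = 57.091 + 36.846 = 93.937 kPa.
σ'_f = 93.937 ≤ σ'_p = 110 kPa, so the clay remains overconsolidated and only the recompression index applies:
S_c = C_r·H/(1+e₀)·log₁₀(σ'_f/σ'_0) = 0.046×3/2.21×log₁₀(93.937/57.091)
    = 0.062445 × 0.21627 = 0.0135 m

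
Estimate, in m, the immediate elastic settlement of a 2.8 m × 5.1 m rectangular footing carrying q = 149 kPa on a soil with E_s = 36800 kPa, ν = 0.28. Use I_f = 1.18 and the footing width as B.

Immediate (elastic) settlement: S_e = q·B·(1−ν²)/E_s · I_f.
S_e = 149 × 2.8 × (1 − 0.28²) / 36800 × 1.18
    = 149 × 2.8 × 0.9216 / 36800 × 1.18
    = 0.01233 m

S_e ≈ 0.0123 m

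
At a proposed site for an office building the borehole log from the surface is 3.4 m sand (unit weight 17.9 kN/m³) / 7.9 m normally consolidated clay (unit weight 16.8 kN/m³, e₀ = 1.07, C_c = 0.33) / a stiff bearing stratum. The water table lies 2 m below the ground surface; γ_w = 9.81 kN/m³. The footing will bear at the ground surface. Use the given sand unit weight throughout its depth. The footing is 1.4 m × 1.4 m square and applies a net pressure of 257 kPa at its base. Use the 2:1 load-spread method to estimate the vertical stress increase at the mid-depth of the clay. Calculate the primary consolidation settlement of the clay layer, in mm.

Mid-depth of clay below the ground surface: z = 3.4 + 7.9/2 = 7.35 m.
Total vertical stress at mid-clay: σ_v = 17.9×3.4 + 16.8×3.95 = 127.22 kPa.
Pore pressure: u = 9.81×(7.35 − 2) = 52.483 kPa.
Initial effective stress: σ'_0 = σ_v − u = 127.22 − 52.483 = 74.737 kPa.
Stress increase at mid-clay by the 2:1 spreading method:
Δσ = qBL/((B+z)(L+z)) = 257×1.4×1.4/((1.4+7.35)(1.4+7.35)) = 6.5792 kPa
Final effective stress: σ'_f = σ'_0 + Δσ = 74.737 + 6.5792 = 81.316 kPa.
Normally consolidated clay, so the full stress increment lies on the virgin compression line:
S_c = C_c·H/(1+e₀)·log₁₀(σ'_f/σ'_0) = 0.33×7.9/(1+1.07)×log₁₀(81.316/74.737)
    = 1.2594 × 0.03664 = 0.04614 m

S_c ≈ 46.1 mm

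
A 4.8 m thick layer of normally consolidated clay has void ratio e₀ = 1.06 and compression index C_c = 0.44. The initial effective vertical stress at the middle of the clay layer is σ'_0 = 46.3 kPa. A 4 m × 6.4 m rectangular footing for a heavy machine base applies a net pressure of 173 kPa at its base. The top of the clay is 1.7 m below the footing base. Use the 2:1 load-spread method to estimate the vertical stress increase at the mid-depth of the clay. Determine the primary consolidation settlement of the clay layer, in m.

S_c ≈ 0.336 m

Mid-depth of clay below the footing base: z = 1.7 + 4.8/2 = 4.1 m.
Stress increase at mid-clay by the 2:1 spreading method:
Δσ = qBL/((B+z)(L+z)) = 173×4×6.4/((4+4.1)(6.4+4.1)) = 52.073 kPa
Final effective stress: σ'_f = σ'_0 + Δσ = 46.3 + 52.073 = 98.373 kPa.
Normally consolidated clay, so the full stress increment lies on the virgin compression line:
S_c = C_c·H/(1+e₀)·log₁₀(σ'_f/σ'_0) = 0.44×4.8/(1+1.06)×log₁₀(98.373/46.3)
    = 1.0252 × 0.32729 = 0.3355 m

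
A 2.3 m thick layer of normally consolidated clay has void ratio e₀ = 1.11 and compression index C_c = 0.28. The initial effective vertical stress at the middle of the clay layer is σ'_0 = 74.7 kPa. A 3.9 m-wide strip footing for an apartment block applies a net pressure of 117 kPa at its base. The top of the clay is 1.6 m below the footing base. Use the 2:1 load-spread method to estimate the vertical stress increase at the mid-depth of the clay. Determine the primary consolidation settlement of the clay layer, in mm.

Mid-depth of clay below the footing base: z = 1.6 + 2.3/2 = 2.75 m.
Stress increase at mid-clay by the 2:1 spreading method:
Δσ = qB/(B+z) = 117×3.9/(3.9+2.75) = 68.617 kPa
Final effective stress: σ'_f = σ'_0 + Δσ = 74.7 + 68.617 = 143.32 kPa.
Normally consolidated clay, so the full stress increment lies on the virgin compression line:
S_c = C_c·H/(1+e₀)·log₁₀(σ'_f/σ'_0) = 0.28×2.3/(1+1.11)×log₁₀(143.32/74.7)
    = 0.30521 × 0.28299 = 0.08637 m

S_c ≈ 86.4 mm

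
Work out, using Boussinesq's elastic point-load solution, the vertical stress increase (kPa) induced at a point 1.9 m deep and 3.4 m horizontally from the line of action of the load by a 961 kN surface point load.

Boussinesq vertical stress below a point load on an elastic half-space:
Δσ_z = 3P/(2πz²) · [1 + (r/z)²]^(−5/2)
r/z = 3.4/1.9 = 1.7895; [1+(r/z)²]^(−5/2) = 0.027625.
Δσ_z = 3×961/(2π×1.9²) × 0.027625 = 127.1 × 0.027625 = 3.511 kPa

Δσ_z ≈ 3.51 kPa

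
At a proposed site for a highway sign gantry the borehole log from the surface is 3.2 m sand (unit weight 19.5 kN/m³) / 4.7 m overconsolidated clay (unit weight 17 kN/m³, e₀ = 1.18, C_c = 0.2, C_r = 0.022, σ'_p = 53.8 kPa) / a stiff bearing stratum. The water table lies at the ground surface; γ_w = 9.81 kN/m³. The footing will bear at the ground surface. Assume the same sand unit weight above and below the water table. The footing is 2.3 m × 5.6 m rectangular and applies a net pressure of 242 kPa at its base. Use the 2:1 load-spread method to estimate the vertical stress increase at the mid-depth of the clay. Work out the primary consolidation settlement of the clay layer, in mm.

Mid-depth of clay below the ground surface: z = 3.2 + 4.7/2 = 5.55 m.
Total vertical stress at mid-clay: σ_v = 19.5×3.2 + 17×2.35 = 102.35 kPa.
Pore pressure: u = 9.81×(5.55 − 0) = 54.446 kPa.
Initial effective stress: σ'_0 = σ_v − u = 102.35 − 54.446 = 47.904 kPa.
Stress increase at mid-clay by the 2:1 spreading method:
Δσ = qBL/((B+z)(L+z)) = 242×2.3×5.6/((2.3+5.55)(5.6+5.55)) = 35.611 kPa
Final effective stress: σ'_f = 47.904 + 35.611 = 83.515 kPa.
σ'_f = 83.515 > σ'_p = 53.8 kPa, so the stress path crosses the preconsolidation pressure — recompression up to σ'_p, then virgin compression beyond:
S_c = H/(1+e₀)·[C_r·log₁₀(σ'_p/σ'_0) + C_c·log₁₀(σ'_f/σ'_p)]
    = 4.7/2.18 × [0.022×log₁₀(53.8/47.904) + 0.2×log₁₀(83.515/53.8)]
    = 2.156 × [0.001109 + 0.038196] = 0.08474 m

S_c ≈ 84.7 mm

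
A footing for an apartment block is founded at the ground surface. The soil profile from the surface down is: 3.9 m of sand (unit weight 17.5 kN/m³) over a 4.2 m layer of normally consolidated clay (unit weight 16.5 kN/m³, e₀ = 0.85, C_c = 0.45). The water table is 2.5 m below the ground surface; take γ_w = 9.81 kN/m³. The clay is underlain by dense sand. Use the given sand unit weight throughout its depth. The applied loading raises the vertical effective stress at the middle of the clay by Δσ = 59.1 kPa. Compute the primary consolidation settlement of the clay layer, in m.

S_c ≈ 0.276 m

Mid-depth of clay below the ground surface: z = 3.9 + 4.2/2 = 6 m.
Total vertical stress at mid-clay: σ_v = 17.5×3.9 + 16.5×2.1 = 102.9 kPa.
Pore pressure: u = 9.81×(6 − 2.5) = 34.335 kPa.
Initial effective stress: σ'_0 = σ_v − u = 102.9 − 34.335 = 68.565 kPa.
Final effective stress: σ'_f = σ'_0 + Δσ = 68.565 + 59.1 = 127.66 kPa.
Normally consolidated clay, so the full stress increment lies on the virgin compression line:
S_c = C_c·H/(1+e₀)·log₁₀(σ'_f/σ'_0) = 0.45×4.2/(1+0.85)×log₁₀(127.66/68.565)
    = 1.0216 × 0.26995 = 0.2758 m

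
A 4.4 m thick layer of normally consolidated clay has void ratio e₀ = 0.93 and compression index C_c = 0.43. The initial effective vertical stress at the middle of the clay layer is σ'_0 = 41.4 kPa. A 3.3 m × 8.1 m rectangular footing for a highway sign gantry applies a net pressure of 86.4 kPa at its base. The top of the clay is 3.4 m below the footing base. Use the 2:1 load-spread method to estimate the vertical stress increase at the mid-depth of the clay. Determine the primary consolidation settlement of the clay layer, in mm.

S_c ≈ 160 mm

Mid-depth of clay below the footing base: z = 3.4 + 4.4/2 = 5.6 m.
Stress increase at mid-clay by the 2:1 spreading method:
Δσ = qBL/((B+z)(L+z)) = 86.4×3.3×8.1/((3.3+5.6)(8.1+5.6)) = 18.941 kPa
Final effective stress: σ'_f = σ'_0 + Δσ = 41.4 + 18.941 = 60.341 kPa.
Normally consolidated clay, so the full stress increment lies on the virgin compression line:
S_c = C_c·H/(1+e₀)·log₁₀(σ'_f/σ'_0) = 0.43×4.4/(1+0.93)×log₁₀(60.341/41.4)
    = 0.98031 × 0.16361 = 0.1604 m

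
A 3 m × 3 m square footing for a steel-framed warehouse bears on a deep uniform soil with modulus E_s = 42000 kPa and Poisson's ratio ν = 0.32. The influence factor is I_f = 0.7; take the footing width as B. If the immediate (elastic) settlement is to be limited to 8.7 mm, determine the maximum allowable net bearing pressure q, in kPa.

S_e = q·B·(1−ν²)/E_s · I_f  ⇒  q = S_e·E_s / (B·(1−ν²)·I_f).
q = 0.0087 × 42000 / (3 × 0.8976 × 0.7) = 193.9 kPa

q ≈ 194 kPa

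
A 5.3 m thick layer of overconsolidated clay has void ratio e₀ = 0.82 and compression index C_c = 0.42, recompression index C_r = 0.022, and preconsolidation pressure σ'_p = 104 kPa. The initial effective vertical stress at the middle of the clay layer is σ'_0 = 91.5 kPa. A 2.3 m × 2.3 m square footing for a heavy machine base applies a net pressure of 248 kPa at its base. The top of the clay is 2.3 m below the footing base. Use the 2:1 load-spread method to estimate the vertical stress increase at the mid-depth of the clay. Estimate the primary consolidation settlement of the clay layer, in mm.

Mid-depth of clay below the footing base: z = 2.3 + 5.3/2 = 4.95 m.
Stress increase at mid-clay by the 2:1 spreading method:
Δσ = qBL/((B+z)(L+z)) = 248×2.3×2.3/((2.3+4.95)(2.3+4.95)) = 24.959 kPa
Final effective stress: σ'_f = 91.5 + 24.959 = 116.46 kPa.
σ'_f = 116.46 > σ'_p = 104 kPa, so the stress path crosses the preconsolidation pressure — recompression up to σ'_p, then virgin compression beyond:
S_c = H/(1+e₀)·[C_r·log₁₀(σ'_p/σ'_0) + C_c·log₁₀(σ'_f/σ'_p)]
    = 5.3/1.82 × [0.022×log₁₀(104/91.5) + 0.42×log₁₀(116.46/104)]
    = 2.9121 × [0.0012235 + 0.02064] = 0.06367 m

S_c ≈ 63.7 mm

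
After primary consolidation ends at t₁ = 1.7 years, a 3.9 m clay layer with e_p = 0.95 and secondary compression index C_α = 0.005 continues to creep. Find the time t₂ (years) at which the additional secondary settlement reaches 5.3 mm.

S_s = C_α·H/(1+e_p)·log₁₀(t₂/t₁) ⇒ log₁₀(t₂/t₁) = S_s·(1+e_p)/(C_α·H).
log₁₀(t₂/t₁) = 0.0053 × (1+0.95) / (0.005×3.9) = 0.53
t₂ = t₁ × 10^0.53 = 1.7 × 3.388 = 5.76 years

t₂ ≈ 5.76 years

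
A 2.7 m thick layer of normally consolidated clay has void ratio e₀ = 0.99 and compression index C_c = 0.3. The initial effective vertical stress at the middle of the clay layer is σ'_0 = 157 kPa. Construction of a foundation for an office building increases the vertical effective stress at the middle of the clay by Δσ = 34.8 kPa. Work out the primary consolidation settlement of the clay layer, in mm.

Final effective stress: σ'_f = σ'_0 + Δσ = 157 + 34.8 = 191.8 kPa.
Normally consolidated clay, so the full stress increment lies on the virgin compression line:
S_c = C_c·H/(1+e₀)·log₁₀(σ'_f/σ'_0) = 0.3×2.7/(1+0.99)×log₁₀(191.8/157)
    = 0.40704 × 0.086949 = 0.03539 m

S_c ≈ 35.4 mm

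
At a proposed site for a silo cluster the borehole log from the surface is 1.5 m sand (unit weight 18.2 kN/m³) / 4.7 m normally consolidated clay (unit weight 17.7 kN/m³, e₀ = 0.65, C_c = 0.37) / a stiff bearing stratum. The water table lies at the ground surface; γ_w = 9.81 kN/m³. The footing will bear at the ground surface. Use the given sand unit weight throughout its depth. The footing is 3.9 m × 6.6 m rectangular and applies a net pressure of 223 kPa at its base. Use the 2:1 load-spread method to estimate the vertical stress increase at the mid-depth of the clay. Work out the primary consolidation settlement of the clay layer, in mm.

S_c ≈ 543 mm

Mid-depth of clay below the ground surface: z = 1.5 + 4.7/2 = 3.85 m.
Total vertical stress at mid-clay: σ_v = 18.2×1.5 + 17.7×2.35 = 68.895 kPa.
Pore pressure: u = 9.81×(3.85 − 0) = 37.769 kPa.
Initial effective stress: σ'_0 = σ_v − u = 68.895 − 37.769 = 31.126 kPa.
Stress increase at mid-clay by the 2:1 spreading method:
Δσ = qBL/((B+z)(L+z)) = 223×3.9×6.6/((3.9+3.85)(6.6+3.85)) = 70.875 kPa
Final effective stress: σ'_f = σ'_0 + Δσ = 31.126 + 70.875 = 102 kPa.
Normally consolidated clay, so the full stress increment lies on the virgin compression line:
S_c = C_c·H/(1+e₀)·log₁₀(σ'_f/σ'_0) = 0.37×4.7/(1+0.65)×log₁₀(102/31.126)
    = 1.0539 × 0.51548 = 0.5433 m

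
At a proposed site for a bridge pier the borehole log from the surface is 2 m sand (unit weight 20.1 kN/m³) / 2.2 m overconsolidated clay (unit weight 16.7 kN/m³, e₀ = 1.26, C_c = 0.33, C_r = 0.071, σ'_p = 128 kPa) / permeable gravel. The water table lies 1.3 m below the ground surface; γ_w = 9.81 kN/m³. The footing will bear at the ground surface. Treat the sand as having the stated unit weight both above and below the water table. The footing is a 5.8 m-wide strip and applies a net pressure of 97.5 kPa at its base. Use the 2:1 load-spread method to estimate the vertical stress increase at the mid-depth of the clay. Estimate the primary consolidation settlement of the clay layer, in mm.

Mid-depth of clay below the ground surface: z = 2 + 2.2/2 = 3.1 m.
Total vertical stress at mid-clay: σ_v = 20.1×2 + 16.7×1.1 = 58.57 kPa.
Pore pressure: u = 9.81×(3.1 − 1.3) = 17.658 kPa.
Initial effective stress: σ'_0 = σ_v − u = 58.57 − 17.658 = 40.912 kPa.
Stress increase at mid-clay by the 2:1 spreading method:
Δσ = qB/(B+z) = 97.5×5.8/(5.8+3.1) = 63.539 kPa
Final effective stress: σ'_f = 40.912 + 63.539 = 104.45 kPa.
σ'_f = 104.45 ≤ σ'_p = 128 kPa, so the clay remains overconsolidated and only the recompression index applies:
S_c = C_r·H/(1+e₀)·log₁₀(σ'_f/σ'_0) = 0.071×2.2/2.26×log₁₀(104.45/40.912)
    = 0.069115 × 0.40706 = 0.02813 m

S_c ≈ 28.1 mm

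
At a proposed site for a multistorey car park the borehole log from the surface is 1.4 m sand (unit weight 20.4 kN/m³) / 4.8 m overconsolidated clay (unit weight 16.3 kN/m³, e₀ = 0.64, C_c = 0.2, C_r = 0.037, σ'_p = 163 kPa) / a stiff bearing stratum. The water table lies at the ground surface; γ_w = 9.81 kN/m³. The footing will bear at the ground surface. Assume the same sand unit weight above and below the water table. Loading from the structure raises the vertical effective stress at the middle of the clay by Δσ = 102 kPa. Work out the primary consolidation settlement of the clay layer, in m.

Mid-depth of clay below the ground surface: z = 1.4 + 4.8/2 = 3.8 m.
Total vertical stress at mid-clay: σ_v = 20.4×1.4 + 16.3×2.4 = 67.68 kPa.
Pore pressure: u = 9.81×(3.8 − 0) = 37.278 kPa.
Initial effective stress: σ'_0 = σ_v − u = 67.68 − 37.278 = 30.402 kPa.
Final effective stress: σ'_f = 30.402 + 102 = 132.4 kPa.
σ'_f = 132.4 ≤ σ'_p = 163 kPa, so the clay remains overconsolidated and only the recompression index applies:
S_c = C_r·H/(1+e₀)·log₁₀(σ'_f/σ'_0) = 0.037×4.8/1.64×log₁₀(132.4/30.402)
    = 0.10829 × 0.63899 = 0.0692 m

S_c ≈ 0.0692 m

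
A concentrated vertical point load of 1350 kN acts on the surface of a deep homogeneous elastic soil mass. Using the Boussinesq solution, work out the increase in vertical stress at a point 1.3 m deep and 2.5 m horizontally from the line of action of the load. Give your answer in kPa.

Boussinesq vertical stress below a point load on an elastic half-space:
Δσ_z = 3P/(2πz²) · [1 + (r/z)²]^(−5/2)
r/z = 2.5/1.3 = 1.9231; [1+(r/z)²]^(−5/2) = 0.020901.
Δσ_z = 3×1350/(2π×1.3²) × 0.020901 = 381.41 × 0.020901 = 7.972 kPa

Δσ_z ≈ 7.97 kPa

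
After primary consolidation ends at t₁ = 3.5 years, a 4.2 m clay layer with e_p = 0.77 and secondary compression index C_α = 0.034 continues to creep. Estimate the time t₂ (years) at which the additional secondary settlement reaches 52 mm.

t₂ ≈ 15.4 years

S_s = C_α·H/(1+e_p)·log₁₀(t₂/t₁) ⇒ log₁₀(t₂/t₁) = S_s·(1+e_p)/(C_α·H).
log₁₀(t₂/t₁) = 0.052 × (1+0.77) / (0.034×4.2) = 0.6445
t₂ = t₁ × 10^0.6445 = 3.5 × 4.411 = 15.44 years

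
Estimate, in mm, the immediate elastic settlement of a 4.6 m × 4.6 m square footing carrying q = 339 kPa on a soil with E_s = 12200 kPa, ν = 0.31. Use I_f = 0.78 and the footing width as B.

S_e ≈ 90.1 mm

Immediate (elastic) settlement: S_e = q·B·(1−ν²)/E_s · I_f.
S_e = 339 × 4.6 × (1 − 0.31²) / 12200 × 0.78
    = 339 × 4.6 × 0.9039 / 12200 × 0.78
    = 0.09012 m = 90.12 mm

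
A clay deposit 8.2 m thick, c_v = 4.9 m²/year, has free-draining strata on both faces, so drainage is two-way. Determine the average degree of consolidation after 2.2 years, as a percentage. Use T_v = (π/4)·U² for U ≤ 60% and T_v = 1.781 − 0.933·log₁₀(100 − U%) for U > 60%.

U ≈ 83.3 %

Drainage path length: H_d = H/2 = 4.1 m (double drainage).
T_v = c_v·t/H_d² = 4.9×2.2/4.1² = 0.64128.
T_v = 0.64128 corresponds to the U > 60% branch:
U = 1 − 10^((1.781 − T_v)/0.933)/100 = 0.8334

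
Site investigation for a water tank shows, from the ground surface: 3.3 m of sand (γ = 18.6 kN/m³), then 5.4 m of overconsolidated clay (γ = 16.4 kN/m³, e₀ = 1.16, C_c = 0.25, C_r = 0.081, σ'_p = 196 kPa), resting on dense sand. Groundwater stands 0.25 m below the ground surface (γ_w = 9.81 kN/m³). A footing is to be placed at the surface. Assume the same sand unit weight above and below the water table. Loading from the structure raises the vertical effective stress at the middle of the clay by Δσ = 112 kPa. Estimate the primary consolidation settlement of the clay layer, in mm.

S_c ≈ 104 mm

Mid-depth of clay below the ground surface: z = 3.3 + 5.4/2 = 6 m.
Total vertical stress at mid-clay: σ_v = 18.6×3.3 + 16.4×2.7 = 105.66 kPa.
Pore pressure: u = 9.81×(6 − 0.25) = 56.408 kPa.
Initial effective stress: σ'_0 = σ_v − u = 105.66 − 56.408 = 49.252 kPa.
Final effective stress: σ'_f = 49.252 + 112 = 161.25 kPa.
σ'_f = 161.25 ≤ σ'_p = 196 kPa, so the clay remains overconsolidated and only the recompression index applies:
S_c = C_r·H/(1+e₀)·log₁₀(σ'_f/σ'_0) = 0.081×5.4/2.16×log₁₀(161.25/49.252)
    = 0.2025 × 0.51508 = 0.1043 m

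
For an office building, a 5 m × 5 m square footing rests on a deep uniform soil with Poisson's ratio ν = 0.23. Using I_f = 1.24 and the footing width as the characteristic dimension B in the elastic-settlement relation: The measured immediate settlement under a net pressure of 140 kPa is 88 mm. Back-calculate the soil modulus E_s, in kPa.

S_e = q·B·(1−ν²)/E_s · I_f  ⇒  E_s = q·B·(1−ν²)·I_f / S_e.
E_s = 140 × 5 × 0.9471 × 1.24 / 0.088 = 9342 kPa

E_s ≈ 9340 kPa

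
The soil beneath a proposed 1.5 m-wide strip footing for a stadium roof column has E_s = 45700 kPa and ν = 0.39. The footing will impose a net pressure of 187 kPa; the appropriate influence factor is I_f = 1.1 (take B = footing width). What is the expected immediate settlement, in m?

Immediate (elastic) settlement: S_e = q·B·(1−ν²)/E_s · I_f.
S_e = 187 × 1.5 × (1 − 0.39²) / 45700 × 1.1
    = 187 × 1.5 × 0.8479 / 45700 × 1.1
    = 0.005725 m

S_e ≈ 0.00572 m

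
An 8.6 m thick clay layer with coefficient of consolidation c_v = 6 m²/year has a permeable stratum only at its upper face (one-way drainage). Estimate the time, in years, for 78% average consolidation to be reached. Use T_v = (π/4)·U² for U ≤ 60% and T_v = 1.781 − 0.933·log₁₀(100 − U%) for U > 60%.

t ≈ 6.51 years

Drainage path length: H_d = H = 8.6 m (single drainage).
U > 60%: T_v = 1.781 − 0.933·log₁₀(100 − 78) = 0.52852.
t = T_v·H_d²/c_v = 0.52852×8.6²/6 = 6.515 years.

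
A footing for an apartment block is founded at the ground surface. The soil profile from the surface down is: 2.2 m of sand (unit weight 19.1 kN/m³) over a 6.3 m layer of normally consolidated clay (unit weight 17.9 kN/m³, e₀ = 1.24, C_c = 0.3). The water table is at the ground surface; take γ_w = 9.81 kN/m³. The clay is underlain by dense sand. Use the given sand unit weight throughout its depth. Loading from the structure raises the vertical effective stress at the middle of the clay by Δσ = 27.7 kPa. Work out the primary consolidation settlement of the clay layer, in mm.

S_c ≈ 173 mm

Mid-depth of clay below the ground surface: z = 2.2 + 6.3/2 = 5.35 m.
Total vertical stress at mid-clay: σ_v = 19.1×2.2 + 17.9×3.15 = 98.405 kPa.
Pore pressure: u = 9.81×(5.35 − 0) = 52.483 kPa.
Initial effective stress: σ'_0 = σ_v − u = 98.405 − 52.483 = 45.922 kPa.
Final effective stress: σ'_f = σ'_0 + Δσ = 45.922 + 27.7 = 73.622 kPa.
Normally consolidated clay, so the full stress increment lies on the virgin compression line:
S_c = C_c·H/(1+e₀)·log₁₀(σ'_f/σ'_0) = 0.3×6.3/(1+1.24)×log₁₀(73.622/45.922)
    = 0.84375 × 0.20499 = 0.173 m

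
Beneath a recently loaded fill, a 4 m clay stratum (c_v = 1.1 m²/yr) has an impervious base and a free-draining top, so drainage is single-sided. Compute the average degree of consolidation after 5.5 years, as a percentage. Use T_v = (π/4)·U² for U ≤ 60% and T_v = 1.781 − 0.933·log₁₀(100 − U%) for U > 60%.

Drainage path length: H_d = H = 4 m (single drainage).
T_v = c_v·t/H_d² = 1.1×5.5/4² = 0.37813.
T_v = 0.37813 corresponds to the U > 60% branch:
U = 1 − 10^((1.781 − T_v)/0.933)/100 = 0.6811

U ≈ 68.1 %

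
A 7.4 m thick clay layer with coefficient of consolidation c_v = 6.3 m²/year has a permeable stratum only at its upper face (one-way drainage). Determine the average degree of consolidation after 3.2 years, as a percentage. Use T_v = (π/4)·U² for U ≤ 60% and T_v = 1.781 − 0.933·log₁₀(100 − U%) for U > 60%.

Drainage path length: H_d = H = 7.4 m (single drainage).
T_v = c_v·t/H_d² = 6.3×3.2/7.4² = 0.36815.
T_v = 0.36815 corresponds to the U > 60% branch:
U = 1 − 10^((1.781 − T_v)/0.933)/100 = 0.6732

U ≈ 67.3 %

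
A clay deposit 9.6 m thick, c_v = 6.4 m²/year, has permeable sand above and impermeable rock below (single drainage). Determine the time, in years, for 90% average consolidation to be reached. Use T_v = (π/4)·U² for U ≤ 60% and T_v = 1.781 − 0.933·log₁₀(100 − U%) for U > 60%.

t ≈ 12.2 years

Drainage path length: H_d = H = 9.6 m (single drainage).
U > 60%: T_v = 1.781 − 0.933·log₁₀(100 − 90) = 0.848.
t = T_v·H_d²/c_v = 0.848×9.6²/6.4 = 12.21 years.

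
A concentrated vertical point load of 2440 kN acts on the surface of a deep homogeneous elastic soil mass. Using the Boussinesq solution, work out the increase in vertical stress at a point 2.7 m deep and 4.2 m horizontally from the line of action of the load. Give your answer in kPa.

Boussinesq vertical stress below a point load on an elastic half-space:
Δσ_z = 3P/(2πz²) · [1 + (r/z)²]^(−5/2)
r/z = 4.2/2.7 = 1.5556; [1+(r/z)²]^(−5/2) = 0.046239.
Δσ_z = 3×2440/(2π×2.7²) × 0.046239 = 159.81 × 0.046239 = 7.389 kPa

Δσ_z ≈ 7.39 kPa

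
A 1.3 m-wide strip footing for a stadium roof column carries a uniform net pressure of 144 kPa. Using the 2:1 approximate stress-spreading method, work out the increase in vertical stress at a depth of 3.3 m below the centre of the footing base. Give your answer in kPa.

Δσ_z ≈ 40.7 kPa

By the 2:1 method the load spreads at 1 horizontal : 2 vertical, so at depth z the loaded area has grown by z in each plan dimension:
Δσ = qB/(B+z) = 144×1.3/(1.3+3.3) = 40.696 kPa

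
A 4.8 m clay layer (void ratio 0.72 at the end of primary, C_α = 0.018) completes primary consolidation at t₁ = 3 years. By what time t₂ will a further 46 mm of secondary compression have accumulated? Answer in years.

S_s = C_α·H/(1+e_p)·log₁₀(t₂/t₁) ⇒ log₁₀(t₂/t₁) = S_s·(1+e_p)/(C_α·H).
log₁₀(t₂/t₁) = 0.046 × (1+0.72) / (0.018×4.8) = 0.9157
t₂ = t₁ × 10^0.9157 = 3 × 8.236 = 24.71 years

t₂ ≈ 24.7 years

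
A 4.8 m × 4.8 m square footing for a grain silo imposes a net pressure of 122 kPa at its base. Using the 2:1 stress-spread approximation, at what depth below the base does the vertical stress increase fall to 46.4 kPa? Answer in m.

2:1 spreading — at depth z the loaded area has grown by z in each plan dimension:
qB²/(B+z)² = Δσ_z ⇒ z = B(√(q/Δσ_z) − 1) = 4.8×(√(122/46.4) − 1) = 2.983 m

z ≈ 2.98 m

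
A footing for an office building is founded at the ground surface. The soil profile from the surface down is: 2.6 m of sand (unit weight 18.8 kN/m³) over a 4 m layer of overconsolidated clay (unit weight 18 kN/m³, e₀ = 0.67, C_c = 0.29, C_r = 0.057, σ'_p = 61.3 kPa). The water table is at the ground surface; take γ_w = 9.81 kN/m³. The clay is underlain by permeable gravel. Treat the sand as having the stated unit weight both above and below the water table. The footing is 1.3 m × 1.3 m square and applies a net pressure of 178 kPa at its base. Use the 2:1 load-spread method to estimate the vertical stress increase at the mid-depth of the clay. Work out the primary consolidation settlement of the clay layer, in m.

Mid-depth of clay below the ground surface: z = 2.6 + 4/2 = 4.6 m.
Total vertical stress at mid-clay: σ_v = 18.8×2.6 + 18×2 = 84.88 kPa.
Pore pressure: u = 9.81×(4.6 − 0) = 45.126 kPa.
Initial effective stress: σ'_0 = σ_v − u = 84.88 − 45.126 = 39.754 kPa.
Stress increase at mid-clay by the 2:1 spreading method:
Δσ = qBL/((B+z)(L+z)) = 178×1.3×1.3/((1.3+4.6)(1.3+4.6)) = 8.6418 kPa
Final effective stress: σ'_f = 39.754 + 8.6418 = 48.396 kPa.
σ'_f = 48.396 ≤ σ'_p = 61.3 kPa, so the clay remains overconsolidated and only the recompression index applies:
S_c = C_r·H/(1+e₀)·log₁₀(σ'_f/σ'_0) = 0.057×4/1.67×log₁₀(48.396/39.754)
    = 0.13653 × 0.085429 = 0.01166 m

S_c ≈ 0.0117 m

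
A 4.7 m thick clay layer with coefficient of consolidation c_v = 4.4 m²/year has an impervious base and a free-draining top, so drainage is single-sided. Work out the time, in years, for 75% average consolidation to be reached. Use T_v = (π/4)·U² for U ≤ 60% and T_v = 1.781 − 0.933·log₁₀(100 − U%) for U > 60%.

Drainage path length: H_d = H = 4.7 m (single drainage).
U > 60%: T_v = 1.781 − 0.933·log₁₀(100 − 75) = 0.47672.
t = T_v·H_d²/c_v = 0.47672×4.7²/4.4 = 2.393 years.

t ≈ 2.39 years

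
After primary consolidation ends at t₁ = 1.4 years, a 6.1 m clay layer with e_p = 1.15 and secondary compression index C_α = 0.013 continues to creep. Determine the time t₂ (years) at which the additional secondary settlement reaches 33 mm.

S_s = C_α·H/(1+e_p)·log₁₀(t₂/t₁) ⇒ log₁₀(t₂/t₁) = S_s·(1+e_p)/(C_α·H).
log₁₀(t₂/t₁) = 0.033 × (1+1.15) / (0.013×6.1) = 0.8947
t₂ = t₁ × 10^0.8947 = 1.4 × 7.847 = 10.99 years

t₂ ≈ 11 years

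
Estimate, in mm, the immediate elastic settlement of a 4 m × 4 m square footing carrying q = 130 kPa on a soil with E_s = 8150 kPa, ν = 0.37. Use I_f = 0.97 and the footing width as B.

Immediate (elastic) settlement: S_e = q·B·(1−ν²)/E_s · I_f.
S_e = 130 × 4 × (1 − 0.37²) / 8150 × 0.97
    = 130 × 4 × 0.8631 / 8150 × 0.97
    = 0.05342 m = 53.42 mm

S_e ≈ 53.4 mm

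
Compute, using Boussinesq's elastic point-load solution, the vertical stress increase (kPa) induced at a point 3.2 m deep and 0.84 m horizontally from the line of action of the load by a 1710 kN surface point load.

Boussinesq vertical stress below a point load on an elastic half-space:
Δσ_z = 3P/(2πz²) · [1 + (r/z)²]^(−5/2)
r/z = 0.84/3.2 = 0.2625; [1+(r/z)²]^(−5/2) = 0.84655.
Δσ_z = 3×1710/(2π×3.2²) × 0.84655 = 79.733 × 0.84655 = 67.5 kPa

Δσ_z ≈ 67.5 kPa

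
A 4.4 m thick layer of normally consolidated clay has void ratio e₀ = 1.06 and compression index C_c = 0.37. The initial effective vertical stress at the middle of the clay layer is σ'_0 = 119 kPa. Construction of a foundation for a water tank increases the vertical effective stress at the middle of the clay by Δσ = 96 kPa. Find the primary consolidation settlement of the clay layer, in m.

Final effective stress: σ'_f = σ'_0 + Δσ = 119 + 96 = 215 kPa.
Normally consolidated clay, so the full stress increment lies on the virgin compression line:
S_c = C_c·H/(1+e₀)·log₁₀(σ'_f/σ'_0) = 0.37×4.4/(1+1.06)×log₁₀(215/119)
    = 0.79029 × 0.25689 = 0.203 m

S_c ≈ 0.203 m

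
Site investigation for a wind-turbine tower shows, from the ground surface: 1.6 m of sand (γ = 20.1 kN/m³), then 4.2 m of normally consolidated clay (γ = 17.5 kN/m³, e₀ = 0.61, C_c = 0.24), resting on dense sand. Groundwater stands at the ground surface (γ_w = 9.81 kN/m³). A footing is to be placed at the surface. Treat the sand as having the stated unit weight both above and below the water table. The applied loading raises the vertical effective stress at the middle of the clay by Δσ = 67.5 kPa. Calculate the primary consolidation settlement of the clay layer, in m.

Mid-depth of clay below the ground surface: z = 1.6 + 4.2/2 = 3.7 m.
Total vertical stress at mid-clay: σ_v = 20.1×1.6 + 17.5×2.1 = 68.91 kPa.
Pore pressure: u = 9.81×(3.7 − 0) = 36.297 kPa.
Initial effective stress: σ'_0 = σ_v − u = 68.91 − 36.297 = 32.613 kPa.
Final effective stress: σ'_f = σ'_0 + Δσ = 32.613 + 67.5 = 100.11 kPa.
Normally consolidated clay, so the full stress increment lies on the virgin compression line:
S_c = C_c·H/(1+e₀)·log₁₀(σ'_f/σ'_0) = 0.24×4.2/(1+0.61)×log₁₀(100.11/32.613)
    = 0.62609 × 0.48709 = 0.305 m

S_c ≈ 0.305 m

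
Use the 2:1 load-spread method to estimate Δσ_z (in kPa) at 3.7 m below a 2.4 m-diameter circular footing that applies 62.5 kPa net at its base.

Δσ_z ≈ 9.67 kPa

By the 2:1 method the load spreads at 1 horizontal : 2 vertical, so at depth z the loaded area has grown by z in each plan dimension:
Δσ ≈ qD²/(D+z)² = 62.5×2.4²/(2.4+3.7)² = 9.6748 kPa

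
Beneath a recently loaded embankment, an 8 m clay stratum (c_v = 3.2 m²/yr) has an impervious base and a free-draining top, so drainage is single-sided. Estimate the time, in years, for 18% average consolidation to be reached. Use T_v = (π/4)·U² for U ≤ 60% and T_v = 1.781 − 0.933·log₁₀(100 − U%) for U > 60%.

Drainage path length: H_d = H = 8 m (single drainage).
U ≤ 60%: T_v = (π/4)·U² = (π/4)×0.18² = 0.025447.
t = T_v·H_d²/c_v = 0.025447×8²/3.2 = 0.5089 years.

t ≈ 0.509 years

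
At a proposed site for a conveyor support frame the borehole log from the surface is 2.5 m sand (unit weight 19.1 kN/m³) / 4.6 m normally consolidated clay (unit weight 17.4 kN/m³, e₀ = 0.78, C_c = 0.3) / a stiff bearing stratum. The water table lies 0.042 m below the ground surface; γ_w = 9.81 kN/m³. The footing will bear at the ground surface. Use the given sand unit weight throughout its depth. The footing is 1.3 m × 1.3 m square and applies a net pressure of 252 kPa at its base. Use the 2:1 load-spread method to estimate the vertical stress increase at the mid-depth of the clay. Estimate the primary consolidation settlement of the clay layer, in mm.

S_c ≈ 82.7 mm

Mid-depth of clay below the ground surface: z = 2.5 + 4.6/2 = 4.8 m.
Total vertical stress at mid-clay: σ_v = 19.1×2.5 + 17.4×2.3 = 87.77 kPa.
Pore pressure: u = 9.81×(4.8 − 0.042) = 46.676 kPa.
Initial effective stress: σ'_0 = σ_v − u = 87.77 − 46.676 = 41.094 kPa.
Stress increase at mid-clay by the 2:1 spreading method:
Δσ = qBL/((B+z)(L+z)) = 252×1.3×1.3/((1.3+4.8)(1.3+4.8)) = 11.445 kPa
Final effective stress: σ'_f = σ'_0 + Δσ = 41.094 + 11.445 = 52.539 kPa.
Normally consolidated clay, so the full stress increment lies on the virgin compression line:
S_c = C_c·H/(1+e₀)·log₁₀(σ'_f/σ'_0) = 0.3×4.6/(1+0.78)×log₁₀(52.539/41.094)
    = 0.77528 × 0.1067 = 0.08272 m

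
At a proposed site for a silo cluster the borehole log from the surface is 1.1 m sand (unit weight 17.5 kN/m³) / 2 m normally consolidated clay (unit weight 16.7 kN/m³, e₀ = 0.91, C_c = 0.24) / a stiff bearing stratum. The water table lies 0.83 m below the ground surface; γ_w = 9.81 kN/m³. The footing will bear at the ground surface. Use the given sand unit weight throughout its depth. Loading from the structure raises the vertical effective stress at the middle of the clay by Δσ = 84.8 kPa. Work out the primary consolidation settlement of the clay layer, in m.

Mid-depth of clay below the ground surface: z = 1.1 + 2/2 = 2.1 m.
Total vertical stress at mid-clay: σ_v = 17.5×1.1 + 16.7×1 = 35.95 kPa.
Pore pressure: u = 9.81×(2.1 − 0.83) = 12.459 kPa.
Initial effective stress: σ'_0 = σ_v − u = 35.95 − 12.459 = 23.491 kPa.
Final effective stress: σ'_f = σ'_0 + Δσ = 23.491 + 84.8 = 108.29 kPa.
Normally consolidated clay, so the full stress increment lies on the virgin compression line:
S_c = C_c·H/(1+e₀)·log₁₀(σ'_f/σ'_0) = 0.24×2/(1+0.91)×log₁₀(108.29/23.491)
    = 0.25131 × 0.66369 = 0.1668 m

S_c ≈ 0.167 m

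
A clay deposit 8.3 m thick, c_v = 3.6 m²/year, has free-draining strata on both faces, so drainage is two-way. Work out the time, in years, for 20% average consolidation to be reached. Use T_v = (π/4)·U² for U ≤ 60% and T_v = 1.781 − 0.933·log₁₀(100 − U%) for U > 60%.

t ≈ 0.15 years

Drainage path length: H_d = H/2 = 4.15 m (double drainage).
U ≤ 60%: T_v = (π/4)·U² = (π/4)×0.2² = 0.031416.
t = T_v·H_d²/c_v = 0.031416×4.15²/3.6 = 0.1503 years.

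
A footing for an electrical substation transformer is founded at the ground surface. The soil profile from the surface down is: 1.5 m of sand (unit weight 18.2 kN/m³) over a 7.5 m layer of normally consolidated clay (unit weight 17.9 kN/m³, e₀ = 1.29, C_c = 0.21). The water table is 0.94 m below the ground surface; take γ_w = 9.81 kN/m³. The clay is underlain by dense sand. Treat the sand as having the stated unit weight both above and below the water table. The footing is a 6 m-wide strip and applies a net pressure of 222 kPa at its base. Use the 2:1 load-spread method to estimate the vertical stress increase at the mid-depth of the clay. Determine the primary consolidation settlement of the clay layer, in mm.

S_c ≈ 354 mm

Mid-depth of clay below the ground surface: z = 1.5 + 7.5/2 = 5.25 m.
Total vertical stress at mid-clay: σ_v = 18.2×1.5 + 17.9×3.75 = 94.425 kPa.
Pore pressure: u = 9.81×(5.25 − 0.94) = 42.281 kPa.
Initial effective stress: σ'_0 = σ_v − u = 94.425 − 42.281 = 52.144 kPa.
Stress increase at mid-clay by the 2:1 spreading method:
Δσ = qB/(B+z) = 222×6/(6+5.25) = 118.4 kPa
Final effective stress: σ'_f = σ'_0 + Δσ = 52.144 + 118.4 = 170.54 kPa.
Normally consolidated clay, so the full stress increment lies on the virgin compression line:
S_c = C_c·H/(1+e₀)·log₁₀(σ'_f/σ'_0) = 0.21×7.5/(1+1.29)×log₁₀(170.54/52.144)
    = 0.68777 × 0.51462 = 0.3539 m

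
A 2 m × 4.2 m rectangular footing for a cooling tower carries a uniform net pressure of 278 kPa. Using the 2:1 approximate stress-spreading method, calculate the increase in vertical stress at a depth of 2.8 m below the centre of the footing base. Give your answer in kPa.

By the 2:1 method the load spreads at 1 horizontal : 2 vertical, so at depth z the loaded area has grown by z in each plan dimension:
Δσ = qBL/((B+z)(L+z)) = 278×2×4.2/((2+2.8)(4.2+2.8)) = 69.5 kPa

Δσ_z ≈ 69.5 kPa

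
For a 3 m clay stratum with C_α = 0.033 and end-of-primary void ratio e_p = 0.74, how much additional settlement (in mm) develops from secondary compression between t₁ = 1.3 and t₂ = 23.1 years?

S_s ≈ 71.1 mm

Secondary compression: S_s = C_α·H/(1+e_p)·log₁₀(t₂/t₁)
S_s = 0.033×3/(1+0.74)×log₁₀(23.1/1.3)
    = 0.0569 × 1.25 = 0.0711 m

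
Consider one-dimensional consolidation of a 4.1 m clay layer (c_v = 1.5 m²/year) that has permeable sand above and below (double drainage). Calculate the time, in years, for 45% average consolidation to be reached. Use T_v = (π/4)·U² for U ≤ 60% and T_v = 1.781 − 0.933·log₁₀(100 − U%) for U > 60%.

Drainage path length: H_d = H/2 = 2.05 m (double drainage).
U ≤ 60%: T_v = (π/4)·U² = (π/4)×0.45² = 0.15904.
t = T_v·H_d²/c_v = 0.15904×2.05²/1.5 = 0.4456 years.

t ≈ 0.446 years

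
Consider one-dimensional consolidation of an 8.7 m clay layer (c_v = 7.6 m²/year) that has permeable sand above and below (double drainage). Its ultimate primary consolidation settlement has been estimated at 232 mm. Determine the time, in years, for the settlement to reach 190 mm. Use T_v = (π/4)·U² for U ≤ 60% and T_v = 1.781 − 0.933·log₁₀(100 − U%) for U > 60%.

Drainage path length: H_d = H/2 = 4.35 m (double drainage).
U = S(t)/S_ult = 190/232 = 0.819.
U > 60%: T_v = 1.781 − 0.933·log₁₀(100 − 81.897) = 0.60751.
t = T_v·H_d²/c_v = 0.60751×4.35²/7.6 = 1.513 years.

t ≈ 1.51 years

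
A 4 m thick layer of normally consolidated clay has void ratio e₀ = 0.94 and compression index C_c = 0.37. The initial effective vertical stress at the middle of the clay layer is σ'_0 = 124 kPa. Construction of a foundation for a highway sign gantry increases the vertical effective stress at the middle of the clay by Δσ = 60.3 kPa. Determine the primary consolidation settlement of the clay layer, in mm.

S_c ≈ 131 mm

Final effective stress: σ'_f = σ'_0 + Δσ = 124 + 60.3 = 184.3 kPa.
Normally consolidated clay, so the full stress increment lies on the virgin compression line:
S_c = C_c·H/(1+e₀)·log₁₀(σ'_f/σ'_0) = 0.37×4/(1+0.94)×log₁₀(184.3/124)
    = 0.76289 × 0.1721 = 0.1313 m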